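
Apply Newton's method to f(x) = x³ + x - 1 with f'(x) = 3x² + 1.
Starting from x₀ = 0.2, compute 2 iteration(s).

f(x) = x³ + x - 1
f'(x) = 3x² + 1
x₀ = 0.2

Newton-Raphson formula: x_{n+1} = x_n - f(x_n)/f'(x_n)

Iteration 1:
  f(0.200000) = -0.792000
  f'(0.200000) = 1.120000
  x_1 = 0.200000 - (-0.792000)/1.120000 = 0.907143
Iteration 2:
  f(0.907143) = 0.653638
  f'(0.907143) = 3.468724
  x_2 = 0.907143 - 0.653638/3.468724 = 0.718705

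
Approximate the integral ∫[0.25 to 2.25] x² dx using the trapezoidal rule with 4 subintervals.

f(x) = x²
a = 0.25, b = 2.25, n = 4
h = (b - a)/n = 0.500000

Trapezoidal rule: (h/2)[f(x₀) + 2f(x₁) + 2f(x₂) + ... + f(xₙ)]

x_0 = 0.2500, f(x_0) = 0.062500, coefficient = 1
x_1 = 0.7500, f(x_1) = 0.562500, coefficient = 2
x_2 = 1.2500, f(x_2) = 1.562500, coefficient = 2
x_3 = 1.7500, f(x_3) = 3.062500, coefficient = 2
x_4 = 2.2500, f(x_4) = 5.062500, coefficient = 1

I ≈ (0.500000/2) × 15.500000 = 3.875000
Exact value: 3.791667
Error: 0.083333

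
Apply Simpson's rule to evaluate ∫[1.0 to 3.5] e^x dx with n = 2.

f(x) = e^x
a = 1.0, b = 3.5, n = 2
h = (b - a)/n = 1.250000

Simpson's rule: (h/3)[f(x₀) + 4f(x₁) + 2f(x₂) + ... + f(xₙ)]

x_0 = 1.0000, f(x_0) = 2.718282, coefficient = 1
x_1 = 2.2500, f(x_1) = 9.487736, coefficient = 4
x_2 = 3.5000, f(x_2) = 33.115452, coefficient = 1

I ≈ (1.250000/3) × 73.784677 = 30.743615
Exact value: 30.397170
Error: 0.346445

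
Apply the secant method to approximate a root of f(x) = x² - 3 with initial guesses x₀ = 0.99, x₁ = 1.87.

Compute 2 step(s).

f(x) = x² - 3
x₀ = 0.99, x₁ = 1.87

Secant formula: x_{n+1} = x_n - f(x_n)(x_n - x_{n-1})/(f(x_n) - f(x_{n-1}))

Iteration 1:
  f(0.990000) = -2.019900
  f(1.870000) = 0.496900
  x_2 = 1.870000 - 0.496900×(1.870000 - 0.990000)/(0.496900 - (-2.019900))
       = 1.696259
Iteration 2:
  f(1.870000) = 0.496900
  f(1.696259) = -0.122706
  x_3 = 1.696259 - (-0.122706)×(1.696259 - 1.870000)/(-0.122706 - 0.496900)
       = 1.730666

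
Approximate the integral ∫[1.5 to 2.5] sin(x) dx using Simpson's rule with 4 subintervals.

f(x) = sin(x)
a = 1.5, b = 2.5, n = 4
h = (b - a)/n = 0.250000

Simpson's rule: (h/3)[f(x₀) + 4f(x₁) + 2f(x₂) + ... + f(xₙ)]

x_0 = 1.5000, f(x_0) = 0.997495, coefficient = 1
x_1 = 1.7500, f(x_1) = 0.983986, coefficient = 4
x_2 = 2.0000, f(x_2) = 0.909297, coefficient = 2
x_3 = 2.2500, f(x_3) = 0.778073, coefficient = 4
x_4 = 2.5000, f(x_4) = 0.598472, coefficient = 1

I ≈ (0.250000/3) × 10.462799 = 0.871900
Exact value: 0.871881
Error: 0.000019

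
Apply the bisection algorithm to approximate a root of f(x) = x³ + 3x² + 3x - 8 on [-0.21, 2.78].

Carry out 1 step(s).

f(x) = x³ + 3x² + 3x - 8
Initial interval: [-0.21, 2.78]

Iteration 1:
  c_1 = (-0.210000 + 2.780000)/2 = 1.285000
  f(c_1) = f(1.285000) = 2.930499
  f(a) × f(c) < 0, new interval: [-0.210000, 1.285000]

After 1 iteration(s), the approximation is c_1 = 1.285000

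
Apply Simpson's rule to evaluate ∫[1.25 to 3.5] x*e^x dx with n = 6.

f(x) = x*e^x
a = 1.25, b = 3.5, n = 6
h = (b - a)/n = 0.375000

Simpson's rule: (h/3)[f(x₀) + 4f(x₁) + 2f(x₂) + ... + f(xₙ)]

x_0 = 1.2500, f(x_0) = 4.362929, coefficient = 1
x_1 = 1.6250, f(x_1) = 8.252431, coefficient = 4
x_2 = 2.0000, f(x_2) = 14.778112, coefficient = 2
x_3 = 2.3750, f(x_3) = 25.533656, coefficient = 4
x_4 = 2.7500, f(x_4) = 43.017238, coefficient = 2
x_5 = 3.1250, f(x_5) = 71.124672, coefficient = 4
x_6 = 3.5000, f(x_6) = 115.904082, coefficient = 1

I ≈ (0.375000/3) × 655.500748 = 81.937593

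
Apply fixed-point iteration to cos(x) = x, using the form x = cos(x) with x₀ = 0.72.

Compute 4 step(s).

Equation: cos(x) = x
Fixed-point form: x = cos(x)
x₀ = 0.72

x_1 = g(0.720000) = 0.751806
x_2 = g(0.751806) = 0.730457
x_3 = g(0.730457) = 0.744870
x_4 = g(0.744870) = 0.735176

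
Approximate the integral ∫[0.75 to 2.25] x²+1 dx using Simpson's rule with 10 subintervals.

f(x) = x²+1
a = 0.75, b = 2.25, n = 10
h = (b - a)/n = 0.150000

Simpson's rule: (h/3)[f(x₀) + 4f(x₁) + 2f(x₂) + ... + f(xₙ)]

x_0 = 0.7500, f(x_0) = 1.562500, coefficient = 1
x_1 = 0.9000, f(x_1) = 1.810000, coefficient = 4
x_2 = 1.0500, f(x_2) = 2.102500, coefficient = 2
x_3 = 1.2000, f(x_3) = 2.440000, coefficient = 4
x_4 = 1.3500, f(x_4) = 2.822500, coefficient = 2
x_5 = 1.5000, f(x_5) = 3.250000, coefficient = 4
x_6 = 1.6500, f(x_6) = 3.722500, coefficient = 2
x_7 = 1.8000, f(x_7) = 4.240000, coefficient = 4
x_8 = 1.9500, f(x_8) = 4.802500, coefficient = 2
x_9 = 2.1000, f(x_9) = 5.410000, coefficient = 4
x_10 = 2.2500, f(x_10) = 6.062500, coefficient = 1

I ≈ (0.150000/3) × 103.125000 = 5.156250
Exact value: 5.156250
Error: 0.000000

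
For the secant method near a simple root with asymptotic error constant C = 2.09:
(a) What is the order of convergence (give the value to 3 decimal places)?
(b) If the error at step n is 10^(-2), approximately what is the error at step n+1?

(a) Secant method has superlinear convergence with order φ = (1+√5)/2 ≈ 1.618.
    This means |e_{n+1}| ≈ C|e_n|^1.618.

(b) With |e_n| = 10^(-2) and C = 2.09:
    |e_{n+1}| ≈ 2.09 × (10^(-2))^1.618 = 2.09 × 10^(-3.24)

(a) ≈ 1.618 (golden ratio); (b) |e_{n+1}| ≈ 1.214e-03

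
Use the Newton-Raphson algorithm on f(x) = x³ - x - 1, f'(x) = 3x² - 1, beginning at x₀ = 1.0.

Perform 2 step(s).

f(x) = x³ - x - 1
f'(x) = 3x² - 1
x₀ = 1.0

Newton-Raphson formula: x_{n+1} = x_n - f(x_n)/f'(x_n)

Iteration 1:
  f(1.000000) = -1.000000
  f'(1.000000) = 2.000000
  x_1 = 1.000000 - (-1.000000)/2.000000 = 1.500000
Iteration 2:
  f(1.500000) = 0.875000
  f'(1.500000) = 5.750000
  x_2 = 1.500000 - 0.875000/5.750000 = 1.347826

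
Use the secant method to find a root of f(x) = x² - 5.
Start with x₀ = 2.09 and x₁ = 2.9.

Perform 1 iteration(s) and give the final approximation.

f(x) = x² - 5
x₀ = 2.09, x₁ = 2.9

Secant formula: x_{n+1} = x_n - f(x_n)(x_n - x_{n-1})/(f(x_n) - f(x_{n-1}))

Iteration 1:
  f(2.090000) = -0.631900
  f(2.900000) = 3.410000
  x_2 = 2.900000 - 3.410000×(2.900000 - 2.090000)/(3.410000 - (-0.631900))
       = 2.216633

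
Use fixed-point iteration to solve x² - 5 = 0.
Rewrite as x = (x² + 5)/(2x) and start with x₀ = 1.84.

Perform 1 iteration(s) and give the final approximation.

Equation: x² - 5 = 0
Fixed-point form: x = (x² + 5)/(2x)
x₀ = 1.84

x_1 = g(1.840000) = 2.278696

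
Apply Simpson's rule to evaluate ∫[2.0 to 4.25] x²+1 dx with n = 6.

f(x) = x²+1
a = 2.0, b = 4.25, n = 6
h = (b - a)/n = 0.375000

Simpson's rule: (h/3)[f(x₀) + 4f(x₁) + 2f(x₂) + ... + f(xₙ)]

x_0 = 2.0000, f(x_0) = 5.000000, coefficient = 1
x_1 = 2.3750, f(x_1) = 6.640625, coefficient = 4
x_2 = 2.7500, f(x_2) = 8.562500, coefficient = 2
x_3 = 3.1250, f(x_3) = 10.765625, coefficient = 4
x_4 = 3.5000, f(x_4) = 13.250000, coefficient = 2
x_5 = 3.8750, f(x_5) = 16.015625, coefficient = 4
x_6 = 4.2500, f(x_6) = 19.062500, coefficient = 1

I ≈ (0.375000/3) × 201.375000 = 25.171875
Exact value: 25.171875
Error: 0.000000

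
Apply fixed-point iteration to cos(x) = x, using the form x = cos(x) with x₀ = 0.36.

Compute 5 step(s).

Equation: cos(x) = x
Fixed-point form: x = cos(x)
x₀ = 0.36

x_1 = g(0.360000) = 0.935897
x_2 = g(0.935897) = 0.593097
x_3 = g(0.593097) = 0.829214
x_4 = g(0.829214) = 0.675456
x_5 = g(0.675456) = 0.780422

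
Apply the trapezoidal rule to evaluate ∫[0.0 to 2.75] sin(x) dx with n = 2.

f(x) = sin(x)
a = 0.0, b = 2.75, n = 2
h = (b - a)/n = 1.375000

Trapezoidal rule: (h/2)[f(x₀) + 2f(x₁) + 2f(x₂) + ... + f(xₙ)]

x_0 = 0.0000, f(x_0) = 0.000000, coefficient = 1
x_1 = 1.3750, f(x_1) = 0.980893, coefficient = 2
x_2 = 2.7500, f(x_2) = 0.381661, coefficient = 1

I ≈ (1.375000/2) × 2.343447 = 1.611120
Exact value: 1.924302
Error: 0.313182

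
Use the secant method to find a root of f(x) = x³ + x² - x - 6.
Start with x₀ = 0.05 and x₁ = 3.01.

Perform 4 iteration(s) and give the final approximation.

f(x) = x³ + x² - x - 6
x₀ = 0.05, x₁ = 3.01

Secant formula: x_{n+1} = x_n - f(x_n)(x_n - x_{n-1})/(f(x_n) - f(x_{n-1}))

Iteration 1:
  f(0.050000) = -6.047375
  f(3.010000) = 27.321001
  x_2 = 3.010000 - 27.321001×(3.010000 - 0.050000)/(27.321001 - (-6.047375))
       = 0.586443
Iteration 2:
  f(3.010000) = 27.321001
  f(0.586443) = -6.040841
  x_3 = 0.586443 - (-6.040841)×(0.586443 - 3.010000)/(-6.040841 - 27.321001)
       = 1.025277
Iteration 3:
  f(0.586443) = -6.040841
  f(1.025277) = -4.896319
  x_4 = 1.025277 - (-4.896319)×(1.025277 - 0.586443)/(-4.896319 - (-6.040841))
       = 2.902631
Iteration 4:
  f(1.025277) = -4.896319
  f(2.902631) = 23.978083
  x_5 = 2.902631 - 23.978083×(2.902631 - 1.025277)/(23.978083 - (-4.896319))
       = 1.343626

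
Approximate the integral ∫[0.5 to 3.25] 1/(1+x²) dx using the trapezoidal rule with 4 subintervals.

f(x) = 1/(1+x²)
a = 0.5, b = 3.25, n = 4
h = (b - a)/n = 0.687500

Trapezoidal rule: (h/2)[f(x₀) + 2f(x₁) + 2f(x₂) + ... + f(xₙ)]

x_0 = 0.5000, f(x_0) = 0.800000, coefficient = 1
x_1 = 1.1875, f(x_1) = 0.414911, coefficient = 2
x_2 = 1.8750, f(x_2) = 0.221453, coefficient = 2
x_3 = 2.5625, f(x_3) = 0.132163, coefficient = 2
x_4 = 3.2500, f(x_4) = 0.086486, coefficient = 1

I ≈ (0.687500/2) × 2.423541 = 0.833092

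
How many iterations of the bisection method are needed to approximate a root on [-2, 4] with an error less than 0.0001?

We need (b-a)/2^n ≤ 0.0001
(4 - (-2))/2^n ≤ 0.0001
6/2^n ≤ 0.0001
2^n ≥ 60000
n ≥ log₂(60000) = 15.87
n ≥ 16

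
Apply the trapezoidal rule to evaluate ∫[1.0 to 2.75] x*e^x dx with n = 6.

f(x) = x*e^x
a = 1.0, b = 2.75, n = 6
h = (b - a)/n = 0.291667

Trapezoidal rule: (h/2)[f(x₀) + 2f(x₁) + 2f(x₂) + ... + f(xₙ)]

x_0 = 1.0000, f(x_0) = 2.718282, coefficient = 1
x_1 = 1.2917, f(x_1) = 4.700176, coefficient = 2
x_2 = 1.5833, f(x_2) = 7.712679, coefficient = 2
x_3 = 1.8750, f(x_3) = 12.226536, coefficient = 2
x_4 = 2.1667, f(x_4) = 18.913133, coefficient = 2
x_5 = 2.4583, f(x_5) = 28.726411, coefficient = 2
x_6 = 2.7500, f(x_6) = 43.017238, coefficient = 1

I ≈ (0.291667/2) × 190.293391 = 27.751120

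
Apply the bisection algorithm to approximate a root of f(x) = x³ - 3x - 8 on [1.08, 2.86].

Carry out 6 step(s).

f(x) = x³ - 3x - 8
Initial interval: [1.08, 2.86]

Iteration 1:
  c_1 = (1.080000 + 2.860000)/2 = 1.970000
  f(c_1) = f(1.970000) = -6.264627
  f(a) × f(c) ≥ 0, new interval: [1.970000, 2.860000]
Iteration 2:
  c_2 = (1.970000 + 2.860000)/2 = 2.415000
  f(c_2) = f(2.415000) = -1.160177
  f(a) × f(c) ≥ 0, new interval: [2.415000, 2.860000]
Iteration 3:
  c_3 = (2.415000 + 2.860000)/2 = 2.637500
  f(c_3) = f(2.637500) = 2.435021
  f(a) × f(c) < 0, new interval: [2.415000, 2.637500]
Iteration 4:
  c_4 = (2.415000 + 2.637500)/2 = 2.526250
  f(c_4) = f(2.526250) = 0.543624
  f(a) × f(c) < 0, new interval: [2.415000, 2.526250]
Iteration 5:
  c_5 = (2.415000 + 2.526250)/2 = 2.470625
  f(c_5) = f(2.470625) = -0.331210
  f(a) × f(c) ≥ 0, new interval: [2.470625, 2.526250]
Iteration 6:
  c_6 = (2.470625 + 2.526250)/2 = 2.498438
  f(c_6) = f(2.498438) = 0.100409
  f(a) × f(c) < 0, new interval: [2.470625, 2.498438]

After 6 iteration(s), the approximation is c_6 = 2.498438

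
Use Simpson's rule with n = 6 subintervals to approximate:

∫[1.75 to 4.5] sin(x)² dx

f(x) = sin(x)²
a = 1.75, b = 4.5, n = 6
h = (b - a)/n = 0.458333

Simpson's rule: (h/3)[f(x₀) + 4f(x₁) + 2f(x₂) + ... + f(xₙ)]

x_0 = 1.7500, f(x_0) = 0.968228, coefficient = 1
x_1 = 2.2083, f(x_1) = 0.645715, coefficient = 4
x_2 = 2.6667, f(x_2) = 0.209098, coefficient = 2
x_3 = 3.1250, f(x_3) = 0.000275, coefficient = 4
x_4 = 3.5833, f(x_4) = 0.182768, coefficient = 2
x_5 = 4.0417, f(x_5) = 0.613673, coefficient = 4
x_6 = 4.5000, f(x_6) = 0.955565, coefficient = 1

I ≈ (0.458333/3) × 7.746181 = 1.183444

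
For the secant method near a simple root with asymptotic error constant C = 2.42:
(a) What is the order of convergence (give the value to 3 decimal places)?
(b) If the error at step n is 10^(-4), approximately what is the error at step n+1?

(a) Secant method has superlinear convergence with order φ = (1+√5)/2 ≈ 1.618.
    This means |e_{n+1}| ≈ C|e_n|^1.618.

(b) With |e_n| = 10^(-4) and C = 2.42:
    |e_{n+1}| ≈ 2.42 × (10^(-4))^1.618 = 2.42 × 10^(-6.47)

(a) ≈ 1.618 (golden ratio); (b) |e_{n+1}| ≈ 8.160e-07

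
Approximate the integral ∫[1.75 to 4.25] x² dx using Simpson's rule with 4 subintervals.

f(x) = x²
a = 1.75, b = 4.25, n = 4
h = (b - a)/n = 0.625000

Simpson's rule: (h/3)[f(x₀) + 4f(x₁) + 2f(x₂) + ... + f(xₙ)]

x_0 = 1.7500, f(x_0) = 3.062500, coefficient = 1
x_1 = 2.3750, f(x_1) = 5.640625, coefficient = 4
x_2 = 3.0000, f(x_2) = 9.000000, coefficient = 2
x_3 = 3.6250, f(x_3) = 13.140625, coefficient = 4
x_4 = 4.2500, f(x_4) = 18.062500, coefficient = 1

I ≈ (0.625000/3) × 114.250000 = 23.802083
Exact value: 23.802083
Error: 0.000000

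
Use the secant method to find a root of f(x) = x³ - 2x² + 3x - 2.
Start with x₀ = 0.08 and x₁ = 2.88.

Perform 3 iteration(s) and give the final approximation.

f(x) = x³ - 2x² + 3x - 2
x₀ = 0.08, x₁ = 2.88

Secant formula: x_{n+1} = x_n - f(x_n)(x_n - x_{n-1})/(f(x_n) - f(x_{n-1}))

Iteration 1:
  f(0.080000) = -1.772288
  f(2.880000) = 13.939072
  x_2 = 2.880000 - 13.939072×(2.880000 - 0.080000)/(13.939072 - (-1.772288))
       = 0.395848
Iteration 2:
  f(2.880000) = 13.939072
  f(0.395848) = -1.063819
  x_3 = 0.395848 - (-1.063819)×(0.395848 - 2.880000)/(-1.063819 - 13.939072)
       = 0.571994
Iteration 3:
  f(0.395848) = -1.063819
  f(0.571994) = -0.751230
  x_4 = 0.571994 - (-0.751230)×(0.571994 - 0.395848)/(-0.751230 - (-1.063819))
       = 0.995314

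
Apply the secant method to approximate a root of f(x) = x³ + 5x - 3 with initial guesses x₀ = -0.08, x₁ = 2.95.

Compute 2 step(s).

f(x) = x³ + 5x - 3
x₀ = -0.08, x₁ = 2.95

Secant formula: x_{n+1} = x_n - f(x_n)(x_n - x_{n-1})/(f(x_n) - f(x_{n-1}))

Iteration 1:
  f(-0.080000) = -3.400512
  f(2.950000) = 37.422375
  x_2 = 2.950000 - 37.422375×(2.950000 - (-0.080000))/(37.422375 - (-3.400512))
       = 0.172396
Iteration 2:
  f(2.950000) = 37.422375
  f(0.172396) = -2.132894
  x_3 = 0.172396 - (-2.132894)×(0.172396 - 2.950000)/(-2.132894 - 37.422375)
       = 0.322170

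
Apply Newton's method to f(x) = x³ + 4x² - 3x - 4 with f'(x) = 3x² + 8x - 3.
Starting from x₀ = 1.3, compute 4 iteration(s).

f(x) = x³ + 4x² - 3x - 4
f'(x) = 3x² + 8x - 3
x₀ = 1.3

Newton-Raphson formula: x_{n+1} = x_n - f(x_n)/f'(x_n)

Iteration 1:
  f(1.300000) = 1.057000
  f'(1.300000) = 12.470000
  x_1 = 1.300000 - 1.057000/12.470000 = 1.215237
Iteration 2:
  f(1.215237) = 0.056151
  f'(1.215237) = 11.152292
  x_2 = 1.215237 - 0.056151/11.152292 = 1.210202
Iteration 3:
  f(1.210202) = 0.000194
  f'(1.210202) = 11.075377
  x_3 = 1.210202 - 0.000194/11.075377 = 1.210184
Iteration 4:
  f(1.210184) = 0.000000
  f'(1.210184) = 11.075110
  x_4 = 1.210184 - 0.000000/11.075110 = 1.210184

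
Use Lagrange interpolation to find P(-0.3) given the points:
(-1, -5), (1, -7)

Lagrange interpolation formula:
P(x) = Σ yᵢ × Lᵢ(x)
where Lᵢ(x) = Π_{j≠i} (x - xⱼ)/(xᵢ - xⱼ)

L_0(-0.3) = (-0.3 - 1)/(-1 - 1) = 0.650000
L_1(-0.3) = (-0.3 - (-1))/(1 - (-1)) = 0.350000

P(-0.3) = (-5)×L_0(-0.3) + (-7)×L_1(-0.3)
P(-0.3) = -5.700000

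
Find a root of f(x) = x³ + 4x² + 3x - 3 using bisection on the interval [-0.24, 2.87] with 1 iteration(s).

f(x) = x³ + 4x² + 3x - 3
Initial interval: [-0.24, 2.87]

Iteration 1:
  c_1 = (-0.240000 + 2.870000)/2 = 1.315000
  f(c_1) = f(1.315000) = 10.135831
  f(a) × f(c) < 0, new interval: [-0.240000, 1.315000]

After 1 iteration(s), the approximation is c_1 = 1.315000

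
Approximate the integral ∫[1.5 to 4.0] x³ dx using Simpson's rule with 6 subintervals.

f(x) = x³
a = 1.5, b = 4.0, n = 6
h = (b - a)/n = 0.416667

Simpson's rule: (h/3)[f(x₀) + 4f(x₁) + 2f(x₂) + ... + f(xₙ)]

x_0 = 1.5000, f(x_0) = 3.375000, coefficient = 1
x_1 = 1.9167, f(x_1) = 7.041088, coefficient = 4
x_2 = 2.3333, f(x_2) = 12.703704, coefficient = 2
x_3 = 2.7500, f(x_3) = 20.796875, coefficient = 4
x_4 = 3.1667, f(x_4) = 31.754630, coefficient = 2
x_5 = 3.5833, f(x_5) = 46.010995, coefficient = 4
x_6 = 4.0000, f(x_6) = 64.000000, coefficient = 1

I ≈ (0.416667/3) × 451.687500 = 62.734375
Exact value: 62.734375
Error: 0.000000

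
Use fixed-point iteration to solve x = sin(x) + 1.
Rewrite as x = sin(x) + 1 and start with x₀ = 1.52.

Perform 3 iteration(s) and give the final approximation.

Equation: x = sin(x) + 1
Fixed-point form: x = sin(x) + 1
x₀ = 1.52

x_1 = g(1.520000) = 1.998710
x_2 = g(1.998710) = 1.909833
x_3 = g(1.909833) = 1.943075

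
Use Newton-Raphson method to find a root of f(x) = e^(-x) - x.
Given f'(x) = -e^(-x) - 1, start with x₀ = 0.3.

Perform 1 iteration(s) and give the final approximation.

f(x) = e^(-x) - x
f'(x) = -e^(-x) - 1
x₀ = 0.3

Newton-Raphson formula: x_{n+1} = x_n - f(x_n)/f'(x_n)

Iteration 1:
  f(0.300000) = 0.440818
  f'(0.300000) = -1.740818
  x_1 = 0.300000 - 0.440818/(-1.740818) = 0.553225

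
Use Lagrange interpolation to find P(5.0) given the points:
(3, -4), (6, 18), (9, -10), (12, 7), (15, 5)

Lagrange interpolation formula:
P(x) = Σ yᵢ × Lᵢ(x)
where Lᵢ(x) = Π_{j≠i} (x - xⱼ)/(xᵢ - xⱼ)

L_0(5.0) = (5.0 - 6)/(3 - 6) × (5.0 - 9)/(3 - 9) × (5.0 - 12)/(3 - 12) × (5.0 - 15)/(3 - 15) = 0.144033
L_1(5.0) = (5.0 - 3)/(6 - 3) × (5.0 - 9)/(6 - 9) × (5.0 - 12)/(6 - 12) × (5.0 - 15)/(6 - 15) = 1.152263
L_2(5.0) = (5.0 - 3)/(9 - 3) × (5.0 - 6)/(9 - 6) × (5.0 - 12)/(9 - 12) × (5.0 - 15)/(9 - 15) = -0.432099
L_3(5.0) = (5.0 - 3)/(12 - 3) × (5.0 - 6)/(12 - 6) × (5.0 - 9)/(12 - 9) × (5.0 - 15)/(12 - 15) = 0.164609
L_4(5.0) = (5.0 - 3)/(15 - 3) × (5.0 - 6)/(15 - 6) × (5.0 - 9)/(15 - 9) × (5.0 - 12)/(15 - 12) = -0.028807

P(5.0) = (-4)×L_0(5.0) + 18×L_1(5.0) + (-10)×L_2(5.0) + 7×L_3(5.0) + 5×L_4(5.0)
P(5.0) = 25.493827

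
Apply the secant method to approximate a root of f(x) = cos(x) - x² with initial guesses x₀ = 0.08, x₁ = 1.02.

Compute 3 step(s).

f(x) = cos(x) - x²
x₀ = 0.08, x₁ = 1.02

Secant formula: x_{n+1} = x_n - f(x_n)(x_n - x_{n-1})/(f(x_n) - f(x_{n-1}))

Iteration 1:
  f(0.080000) = 0.990402
  f(1.020000) = -0.517034
  x_2 = 1.020000 - (-0.517034)×(1.020000 - 0.080000)/(-0.517034 - 0.990402)
       = 0.697590
Iteration 2:
  f(1.020000) = -0.517034
  f(0.697590) = 0.279760
  x_3 = 0.697590 - 0.279760×(0.697590 - 1.020000)/(0.279760 - (-0.517034))
       = 0.810791
Iteration 3:
  f(0.697590) = 0.279760
  f(0.810791) = 0.031544
  x_4 = 0.810791 - 0.031544×(0.810791 - 0.697590)/(0.031544 - 0.279760)
       = 0.825177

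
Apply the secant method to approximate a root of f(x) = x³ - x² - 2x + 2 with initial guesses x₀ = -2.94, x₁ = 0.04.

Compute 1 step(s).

f(x) = x³ - x² - 2x + 2
x₀ = -2.94, x₁ = 0.04

Secant formula: x_{n+1} = x_n - f(x_n)(x_n - x_{n-1})/(f(x_n) - f(x_{n-1}))

Iteration 1:
  f(-2.940000) = -26.175784
  f(0.040000) = 1.918464
  x_2 = 0.040000 - 1.918464×(0.040000 - (-2.940000))/(1.918464 - (-26.175784))
       = -0.163494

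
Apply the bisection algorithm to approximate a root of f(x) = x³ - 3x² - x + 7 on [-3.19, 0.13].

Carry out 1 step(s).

f(x) = x³ - 3x² - x + 7
Initial interval: [-3.19, 0.13]

Iteration 1:
  c_1 = (-3.190000 + 0.130000)/2 = -1.530000
  f(c_1) = f(-1.530000) = -2.074277
  f(a) × f(c) ≥ 0, new interval: [-1.530000, 0.130000]

After 1 iteration(s), the approximation is c_1 = -1.530000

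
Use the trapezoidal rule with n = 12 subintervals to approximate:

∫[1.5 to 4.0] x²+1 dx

f(x) = x²+1
a = 1.5, b = 4.0, n = 12
h = (b - a)/n = 0.208333

Trapezoidal rule: (h/2)[f(x₀) + 2f(x₁) + 2f(x₂) + ... + f(xₙ)]

x_0 = 1.5000, f(x_0) = 3.250000, coefficient = 1
x_1 = 1.7083, f(x_1) = 3.918403, coefficient = 2
x_2 = 1.9167, f(x_2) = 4.673611, coefficient = 2
x_3 = 2.1250, f(x_3) = 5.515625, coefficient = 2
x_4 = 2.3333, f(x_4) = 6.444444, coefficient = 2
x_5 = 2.5417, f(x_5) = 7.460069, coefficient = 2
x_6 = 2.7500, f(x_6) = 8.562500, coefficient = 2
x_7 = 2.9583, f(x_7) = 9.751736, coefficient = 2
x_8 = 3.1667, f(x_8) = 11.027778, coefficient = 2
x_9 = 3.3750, f(x_9) = 12.390625, coefficient = 2
x_10 = 3.5833, f(x_10) = 13.840278, coefficient = 2
x_11 = 3.7917, f(x_11) = 15.376736, coefficient = 2
x_12 = 4.0000, f(x_12) = 17.000000, coefficient = 1

I ≈ (0.208333/2) × 218.173611 = 22.726418
Exact value: 22.708333
Error: 0.018084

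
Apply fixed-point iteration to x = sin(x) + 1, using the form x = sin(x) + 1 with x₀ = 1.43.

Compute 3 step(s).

Equation: x = sin(x) + 1
Fixed-point form: x = sin(x) + 1
x₀ = 1.43

x_1 = g(1.430000) = 1.990105
x_2 = g(1.990105) = 1.913371
x_3 = g(1.913371) = 1.941893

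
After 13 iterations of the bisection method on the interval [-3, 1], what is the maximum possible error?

Bisection error bound: |error| ≤ (b-a)/2^n
|error| ≤ (1 - (-3))/2^13 = 4/2^13
|error| ≤ 0.0004882812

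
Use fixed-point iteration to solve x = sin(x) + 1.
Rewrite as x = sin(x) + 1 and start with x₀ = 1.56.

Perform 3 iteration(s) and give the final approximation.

Equation: x = sin(x) + 1
Fixed-point form: x = sin(x) + 1
x₀ = 1.56

x_1 = g(1.560000) = 1.999942
x_2 = g(1.999942) = 1.909322
x_3 = g(1.909322) = 1.943245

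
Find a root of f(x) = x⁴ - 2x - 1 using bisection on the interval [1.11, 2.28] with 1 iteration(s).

f(x) = x⁴ - 2x - 1
Initial interval: [1.11, 2.28]

Iteration 1:
  c_1 = (1.110000 + 2.280000)/2 = 1.695000
  f(c_1) = f(1.695000) = 3.864273
  f(a) × f(c) < 0, new interval: [1.110000, 1.695000]

After 1 iteration(s), the approximation is c_1 = 1.695000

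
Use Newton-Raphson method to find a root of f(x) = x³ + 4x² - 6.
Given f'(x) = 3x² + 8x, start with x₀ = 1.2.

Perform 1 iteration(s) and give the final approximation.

f(x) = x³ + 4x² - 6
f'(x) = 3x² + 8x
x₀ = 1.2

Newton-Raphson formula: x_{n+1} = x_n - f(x_n)/f'(x_n)

Iteration 1:
  f(1.200000) = 1.488000
  f'(1.200000) = 13.920000
  x_1 = 1.200000 - 1.488000/13.920000 = 1.093103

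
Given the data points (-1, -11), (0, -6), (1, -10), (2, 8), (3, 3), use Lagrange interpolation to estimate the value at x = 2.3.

Lagrange interpolation formula:
P(x) = Σ yᵢ × Lᵢ(x)
where Lᵢ(x) = Π_{j≠i} (x - xⱼ)/(xᵢ - xⱼ)

L_0(2.3) = (2.3 - 0)/(-1 - 0) × (2.3 - 1)/(-1 - 1) × (2.3 - 2)/(-1 - 2) × (2.3 - 3)/(-1 - 3) = -0.026162
L_1(2.3) = (2.3 - (-1))/(0 - (-1)) × (2.3 - 1)/(0 - 1) × (2.3 - 2)/(0 - 2) × (2.3 - 3)/(0 - 3) = 0.150150
L_2(2.3) = (2.3 - (-1))/(1 - (-1)) × (2.3 - 0)/(1 - 0) × (2.3 - 2)/(1 - 2) × (2.3 - 3)/(1 - 3) = -0.398475
L_3(2.3) = (2.3 - (-1))/(2 - (-1)) × (2.3 - 0)/(2 - 0) × (2.3 - 1)/(2 - 1) × (2.3 - 3)/(2 - 3) = 1.151150
L_4(2.3) = (2.3 - (-1))/(3 - (-1)) × (2.3 - 0)/(3 - 0) × (2.3 - 1)/(3 - 1) × (2.3 - 2)/(3 - 2) = 0.123337

P(2.3) = (-11)×L_0(2.3) + (-6)×L_1(2.3) + (-10)×L_2(2.3) + 8×L_3(2.3) + 3×L_4(2.3)
P(2.3) = 12.950850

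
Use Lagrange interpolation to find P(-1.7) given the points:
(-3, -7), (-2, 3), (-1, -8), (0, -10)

Lagrange interpolation formula:
P(x) = Σ yᵢ × Lᵢ(x)
where Lᵢ(x) = Π_{j≠i} (x - xⱼ)/(xᵢ - xⱼ)

L_0(-1.7) = (-1.7 - (-2))/(-3 - (-2)) × (-1.7 - (-1))/(-3 - (-1)) × (-1.7 - 0)/(-3 - 0) = -0.059500
L_1(-1.7) = (-1.7 - (-3))/(-2 - (-3)) × (-1.7 - (-1))/(-2 - (-1)) × (-1.7 - 0)/(-2 - 0) = 0.773500
L_2(-1.7) = (-1.7 - (-3))/(-1 - (-3)) × (-1.7 - (-2))/(-1 - (-2)) × (-1.7 - 0)/(-1 - 0) = 0.331500
L_3(-1.7) = (-1.7 - (-3))/(0 - (-3)) × (-1.7 - (-2))/(0 - (-2)) × (-1.7 - (-1))/(0 - (-1)) = -0.045500

P(-1.7) = (-7)×L_0(-1.7) + 3×L_1(-1.7) + (-8)×L_2(-1.7) + (-10)×L_3(-1.7)
P(-1.7) = 0.540000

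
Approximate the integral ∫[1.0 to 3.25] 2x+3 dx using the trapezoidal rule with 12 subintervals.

f(x) = 2x+3
a = 1.0, b = 3.25, n = 12
h = (b - a)/n = 0.187500

Trapezoidal rule: (h/2)[f(x₀) + 2f(x₁) + 2f(x₂) + ... + f(xₙ)]

x_0 = 1.0000, f(x_0) = 5.000000, coefficient = 1
x_1 = 1.1875, f(x_1) = 5.375000, coefficient = 2
x_2 = 1.3750, f(x_2) = 5.750000, coefficient = 2
x_3 = 1.5625, f(x_3) = 6.125000, coefficient = 2
x_4 = 1.7500, f(x_4) = 6.500000, coefficient = 2
x_5 = 1.9375, f(x_5) = 6.875000, coefficient = 2
x_6 = 2.1250, f(x_6) = 7.250000, coefficient = 2
x_7 = 2.3125, f(x_7) = 7.625000, coefficient = 2
x_8 = 2.5000, f(x_8) = 8.000000, coefficient = 2
x_9 = 2.6875, f(x_9) = 8.375000, coefficient = 2
x_10 = 2.8750, f(x_10) = 8.750000, coefficient = 2
x_11 = 3.0625, f(x_11) = 9.125000, coefficient = 2
x_12 = 3.2500, f(x_12) = 9.500000, coefficient = 1

I ≈ (0.187500/2) × 174.000000 = 16.312500
Exact value: 16.312500
Error: 0.000000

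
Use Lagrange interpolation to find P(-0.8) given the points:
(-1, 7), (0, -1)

Lagrange interpolation formula:
P(x) = Σ yᵢ × Lᵢ(x)
where Lᵢ(x) = Π_{j≠i} (x - xⱼ)/(xᵢ - xⱼ)

L_0(-0.8) = (-0.8 - 0)/(-1 - 0) = 0.800000
L_1(-0.8) = (-0.8 - (-1))/(0 - (-1)) = 0.200000

P(-0.8) = 7×L_0(-0.8) + (-1)×L_1(-0.8)
P(-0.8) = 5.400000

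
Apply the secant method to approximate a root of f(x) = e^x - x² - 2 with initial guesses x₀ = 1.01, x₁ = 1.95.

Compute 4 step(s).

f(x) = e^x - x² - 2
x₀ = 1.01, x₁ = 1.95

Secant formula: x_{n+1} = x_n - f(x_n)(x_n - x_{n-1})/(f(x_n) - f(x_{n-1}))

Iteration 1:
  f(1.010000) = -0.274499
  f(1.950000) = 1.226188
  x_2 = 1.950000 - 1.226188×(1.950000 - 1.010000)/(1.226188 - (-0.274499))
       = 1.181941
Iteration 2:
  f(1.950000) = 1.226188
  f(1.181941) = -0.136288
  x_3 = 1.181941 - (-0.136288)×(1.181941 - 1.950000)/(-0.136288 - 1.226188)
       = 1.258769
Iteration 3:
  f(1.181941) = -0.136288
  f(1.258769) = -0.063415
  x_4 = 1.258769 - (-0.063415)×(1.258769 - 1.181941)/(-0.063415 - (-0.136288))
       = 1.325626
Iteration 4:
  f(1.258769) = -0.063415
  f(1.325626) = 0.007257
  x_5 = 1.325626 - 0.007257×(1.325626 - 1.258769)/(0.007257 - (-0.063415))
       = 1.318761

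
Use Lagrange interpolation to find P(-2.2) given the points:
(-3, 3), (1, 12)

Lagrange interpolation formula:
P(x) = Σ yᵢ × Lᵢ(x)
where Lᵢ(x) = Π_{j≠i} (x - xⱼ)/(xᵢ - xⱼ)

L_0(-2.2) = (-2.2 - 1)/(-3 - 1) = 0.800000
L_1(-2.2) = (-2.2 - (-3))/(1 - (-3)) = 0.200000

P(-2.2) = 3×L_0(-2.2) + 12×L_1(-2.2)
P(-2.2) = 4.800000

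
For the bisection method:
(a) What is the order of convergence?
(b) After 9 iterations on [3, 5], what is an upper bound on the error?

(a) Bisection has linear (order 1) convergence; the error is halved each step.

(b) Error bound = (b-a)/2^n = (5 - 3)/2^{9}
    = 2/2^{9}

(a) 1 (linear); (b) error ≤ 3.91e-03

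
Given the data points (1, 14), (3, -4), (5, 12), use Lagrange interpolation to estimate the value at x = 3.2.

Lagrange interpolation formula:
P(x) = Σ yᵢ × Lᵢ(x)
where Lᵢ(x) = Π_{j≠i} (x - xⱼ)/(xᵢ - xⱼ)

L_0(3.2) = (3.2 - 3)/(1 - 3) × (3.2 - 5)/(1 - 5) = -0.045000
L_1(3.2) = (3.2 - 1)/(3 - 1) × (3.2 - 5)/(3 - 5) = 0.990000
L_2(3.2) = (3.2 - 1)/(5 - 1) × (3.2 - 3)/(5 - 3) = 0.055000

P(3.2) = 14×L_0(3.2) + (-4)×L_1(3.2) + 12×L_2(3.2)
P(3.2) = -3.930000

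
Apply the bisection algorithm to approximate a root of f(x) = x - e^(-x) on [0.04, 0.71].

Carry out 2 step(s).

f(x) = x - e^(-x)
Initial interval: [0.04, 0.71]

Iteration 1:
  c_1 = (0.040000 + 0.710000)/2 = 0.375000
  f(c_1) = f(0.375000) = -0.312289
  f(a) × f(c) ≥ 0, new interval: [0.375000, 0.710000]
Iteration 2:
  c_2 = (0.375000 + 0.710000)/2 = 0.542500
  f(c_2) = f(0.542500) = -0.038793
  f(a) × f(c) ≥ 0, new interval: [0.542500, 0.710000]

After 2 iteration(s), the approximation is c_2 = 0.542500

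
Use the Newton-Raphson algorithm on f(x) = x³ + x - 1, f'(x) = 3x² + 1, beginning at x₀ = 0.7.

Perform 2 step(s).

f(x) = x³ + x - 1
f'(x) = 3x² + 1
x₀ = 0.7

Newton-Raphson formula: x_{n+1} = x_n - f(x_n)/f'(x_n)

Iteration 1:
  f(0.700000) = 0.043000
  f'(0.700000) = 2.470000
  x_1 = 0.700000 - 0.043000/2.470000 = 0.682591
Iteration 2:
  f(0.682591) = 0.000631
  f'(0.682591) = 2.397792
  x_2 = 0.682591 - 0.000631/2.397792 = 0.682328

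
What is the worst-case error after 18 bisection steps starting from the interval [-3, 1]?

Bisection error bound: |error| ≤ (b-a)/2^n
|error| ≤ (1 - (-3))/2^18 = 4/2^18
|error| ≤ 0.0000152588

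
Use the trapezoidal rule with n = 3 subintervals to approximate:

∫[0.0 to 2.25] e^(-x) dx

f(x) = e^(-x)
a = 0.0, b = 2.25, n = 3
h = (b - a)/n = 0.750000

Trapezoidal rule: (h/2)[f(x₀) + 2f(x₁) + 2f(x₂) + ... + f(xₙ)]

x_0 = 0.0000, f(x_0) = 1.000000, coefficient = 1
x_1 = 0.7500, f(x_1) = 0.472367, coefficient = 2
x_2 = 1.5000, f(x_2) = 0.223130, coefficient = 2
x_3 = 2.2500, f(x_3) = 0.105399, coefficient = 1

I ≈ (0.750000/2) × 2.496393 = 0.936147
Exact value: 0.894601
Error: 0.041546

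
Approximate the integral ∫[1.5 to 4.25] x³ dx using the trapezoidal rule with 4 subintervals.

f(x) = x³
a = 1.5, b = 4.25, n = 4
h = (b - a)/n = 0.687500

Trapezoidal rule: (h/2)[f(x₀) + 2f(x₁) + 2f(x₂) + ... + f(xₙ)]

x_0 = 1.5000, f(x_0) = 3.375000, coefficient = 1
x_1 = 2.1875, f(x_1) = 10.467529, coefficient = 2
x_2 = 2.8750, f(x_2) = 23.763672, coefficient = 2
x_3 = 3.5625, f(x_3) = 45.213135, coefficient = 2
x_4 = 4.2500, f(x_4) = 76.765625, coefficient = 1

I ≈ (0.687500/2) × 239.029297 = 82.166321
Exact value: 80.297852
Error: 1.868469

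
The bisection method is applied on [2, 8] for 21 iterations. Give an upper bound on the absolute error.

Bisection error bound: |error| ≤ (b-a)/2^n
|error| ≤ (8 - 2)/2^21 = 6/2^21
|error| ≤ 0.0000028610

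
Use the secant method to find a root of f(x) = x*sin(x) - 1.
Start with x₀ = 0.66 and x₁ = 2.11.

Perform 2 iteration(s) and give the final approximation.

f(x) = x*sin(x) - 1
x₀ = 0.66, x₁ = 2.11

Secant formula: x_{n+1} = x_n - f(x_n)(x_n - x_{n-1})/(f(x_n) - f(x_{n-1}))

Iteration 1:
  f(0.660000) = -0.595343
  f(2.110000) = 0.810629
  x_2 = 2.110000 - 0.810629×(2.110000 - 0.660000)/(0.810629 - (-0.595343))
       = 1.273986
Iteration 2:
  f(2.110000) = 0.810629
  f(1.273986) = 0.218280
  x_3 = 1.273986 - 0.218280×(1.273986 - 2.110000)/(0.218280 - 0.810629)
       = 0.965915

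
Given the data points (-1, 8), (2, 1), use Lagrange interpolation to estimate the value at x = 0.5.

Lagrange interpolation formula:
P(x) = Σ yᵢ × Lᵢ(x)
where Lᵢ(x) = Π_{j≠i} (x - xⱼ)/(xᵢ - xⱼ)

L_0(0.5) = (0.5 - 2)/(-1 - 2) = 0.500000
L_1(0.5) = (0.5 - (-1))/(2 - (-1)) = 0.500000

P(0.5) = 8×L_0(0.5) + 1×L_1(0.5)
P(0.5) = 4.500000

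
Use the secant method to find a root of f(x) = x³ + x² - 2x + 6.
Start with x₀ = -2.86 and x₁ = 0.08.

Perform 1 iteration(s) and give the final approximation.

f(x) = x³ + x² - 2x + 6
x₀ = -2.86, x₁ = 0.08

Secant formula: x_{n+1} = x_n - f(x_n)(x_n - x_{n-1})/(f(x_n) - f(x_{n-1}))

Iteration 1:
  f(-2.860000) = -3.494056
  f(0.080000) = 5.846912
  x_2 = 0.080000 - 5.846912×(0.080000 - (-2.860000))/(5.846912 - (-3.494056))
       = -1.760272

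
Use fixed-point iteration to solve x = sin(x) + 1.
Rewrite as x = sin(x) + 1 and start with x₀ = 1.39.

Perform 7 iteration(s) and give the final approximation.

Equation: x = sin(x) + 1
Fixed-point form: x = sin(x) + 1
x₀ = 1.39

x_1 = g(1.390000) = 1.983701
x_2 = g(1.983701) = 1.915959
x_3 = g(1.915959) = 1.941020
x_4 = g(1.941020) = 1.932246
x_5 = g(1.932246) = 1.935385
x_6 = g(1.935385) = 1.934270
x_7 = g(1.934270) = 1.934667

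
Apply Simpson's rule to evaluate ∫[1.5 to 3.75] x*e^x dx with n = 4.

f(x) = x*e^x
a = 1.5, b = 3.75, n = 4
h = (b - a)/n = 0.562500

Simpson's rule: (h/3)[f(x₀) + 4f(x₁) + 2f(x₂) + ... + f(xₙ)]

x_0 = 1.5000, f(x_0) = 6.722534, coefficient = 1
x_1 = 2.0625, f(x_1) = 16.222819, coefficient = 4
x_2 = 2.6250, f(x_2) = 36.237007, coefficient = 2
x_3 = 3.1875, f(x_3) = 77.226056, coefficient = 4
x_4 = 3.7500, f(x_4) = 159.454058, coefficient = 1

I ≈ (0.562500/3) × 612.446105 = 114.833645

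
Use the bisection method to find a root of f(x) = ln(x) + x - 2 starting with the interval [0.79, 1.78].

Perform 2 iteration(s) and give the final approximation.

f(x) = ln(x) + x - 2
Initial interval: [0.79, 1.78]

Iteration 1:
  c_1 = (0.790000 + 1.780000)/2 = 1.285000
  f(c_1) = f(1.285000) = -0.464241
  f(a) × f(c) ≥ 0, new interval: [1.285000, 1.780000]
Iteration 2:
  c_2 = (1.285000 + 1.780000)/2 = 1.532500
  f(c_2) = f(1.532500) = -0.040600
  f(a) × f(c) ≥ 0, new interval: [1.532500, 1.780000]

After 2 iteration(s), the approximation is c_2 = 1.532500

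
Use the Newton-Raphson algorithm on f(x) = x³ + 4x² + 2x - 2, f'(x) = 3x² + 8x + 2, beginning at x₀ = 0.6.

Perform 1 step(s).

f(x) = x³ + 4x² + 2x - 2
f'(x) = 3x² + 8x + 2
x₀ = 0.6

Newton-Raphson formula: x_{n+1} = x_n - f(x_n)/f'(x_n)

Iteration 1:
  f(0.600000) = 0.856000
  f'(0.600000) = 7.880000
  x_1 = 0.600000 - 0.856000/7.880000 = 0.491371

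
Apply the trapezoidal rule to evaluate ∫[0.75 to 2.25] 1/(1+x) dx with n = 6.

f(x) = 1/(1+x)
a = 0.75, b = 2.25, n = 6
h = (b - a)/n = 0.250000

Trapezoidal rule: (h/2)[f(x₀) + 2f(x₁) + 2f(x₂) + ... + f(xₙ)]

x_0 = 0.7500, f(x_0) = 0.571429, coefficient = 1
x_1 = 1.0000, f(x_1) = 0.500000, coefficient = 2
x_2 = 1.2500, f(x_2) = 0.444444, coefficient = 2
x_3 = 1.5000, f(x_3) = 0.400000, coefficient = 2
x_4 = 1.7500, f(x_4) = 0.363636, coefficient = 2
x_5 = 2.0000, f(x_5) = 0.333333, coefficient = 2
x_6 = 2.2500, f(x_6) = 0.307692, coefficient = 1

I ≈ (0.250000/2) × 4.961949 = 0.620244
Exact value: 0.619039
Error: 0.001204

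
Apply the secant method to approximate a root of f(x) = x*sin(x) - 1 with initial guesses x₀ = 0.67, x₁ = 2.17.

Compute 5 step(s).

f(x) = x*sin(x) - 1
x₀ = 0.67, x₁ = 2.17

Secant formula: x_{n+1} = x_n - f(x_n)(x_n - x_{n-1})/(f(x_n) - f(x_{n-1}))

Iteration 1:
  f(0.670000) = -0.583939
  f(2.170000) = 0.791953
  x_2 = 2.170000 - 0.791953×(2.170000 - 0.670000)/(0.791953 - (-0.583939))
       = 1.306611
Iteration 2:
  f(2.170000) = 0.791953
  f(1.306611) = 0.261279
  x_3 = 1.306611 - 0.261279×(1.306611 - 2.170000)/(0.261279 - 0.791953)
       = 0.881519
Iteration 3:
  f(1.306611) = 0.261279
  f(0.881519) = -0.319727
  x_4 = 0.881519 - (-0.319727)×(0.881519 - 1.306611)/(-0.319727 - 0.261279)
       = 1.115447
Iteration 4:
  f(0.881519) = -0.319727
  f(1.115447) = 0.001791
  x_5 = 1.115447 - 0.001791×(1.115447 - 0.881519)/(0.001791 - (-0.319727))
       = 1.114144
Iteration 5:
  f(1.115447) = 0.001791
  f(1.114144) = -0.000019
  x_6 = 1.114144 - (-0.000019)×(1.114144 - 1.115447)/(-0.000019 - 0.001791)
       = 1.114157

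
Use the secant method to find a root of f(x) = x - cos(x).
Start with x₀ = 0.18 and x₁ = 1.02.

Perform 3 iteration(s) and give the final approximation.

f(x) = x - cos(x)
x₀ = 0.18, x₁ = 1.02

Secant formula: x_{n+1} = x_n - f(x_n)(x_n - x_{n-1})/(f(x_n) - f(x_{n-1}))

Iteration 1:
  f(0.180000) = -0.803844
  f(1.020000) = 0.496634
  x_2 = 1.020000 - 0.496634×(1.020000 - 0.180000)/(0.496634 - (-0.803844))
       = 0.699216
Iteration 2:
  f(1.020000) = 0.496634
  f(0.699216) = -0.066131
  x_3 = 0.699216 - (-0.066131)×(0.699216 - 1.020000)/(-0.066131 - 0.496634)
       = 0.736912
Iteration 3:
  f(0.699216) = -0.066131
  f(0.736912) = -0.003636
  x_4 = 0.736912 - (-0.003636)×(0.736912 - 0.699216)/(-0.003636 - (-0.066131))
       = 0.739105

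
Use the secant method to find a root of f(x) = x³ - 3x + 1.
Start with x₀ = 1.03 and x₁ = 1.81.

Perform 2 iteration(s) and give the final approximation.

f(x) = x³ - 3x + 1
x₀ = 1.03, x₁ = 1.81

Secant formula: x_{n+1} = x_n - f(x_n)(x_n - x_{n-1})/(f(x_n) - f(x_{n-1}))

Iteration 1:
  f(1.030000) = -0.997273
  f(1.810000) = 1.499741
  x_2 = 1.810000 - 1.499741×(1.810000 - 1.030000)/(1.499741 - (-0.997273))
       = 1.341521
Iteration 2:
  f(1.810000) = 1.499741
  f(1.341521) = -0.610256
  x_3 = 1.341521 - (-0.610256)×(1.341521 - 1.810000)/(-0.610256 - 1.499741)
       = 1.477015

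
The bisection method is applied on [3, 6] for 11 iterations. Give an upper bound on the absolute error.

Bisection error bound: |error| ≤ (b-a)/2^n
|error| ≤ (6 - 3)/2^11 = 3/2^11
|error| ≤ 0.0014648438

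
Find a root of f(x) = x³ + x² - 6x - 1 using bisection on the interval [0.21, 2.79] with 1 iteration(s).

f(x) = x³ + x² - 6x - 1
Initial interval: [0.21, 2.79]

Iteration 1:
  c_1 = (0.210000 + 2.790000)/2 = 1.500000
  f(c_1) = f(1.500000) = -4.375000
  f(a) × f(c) ≥ 0, new interval: [1.500000, 2.790000]

After 1 iteration(s), the approximation is c_1 = 1.500000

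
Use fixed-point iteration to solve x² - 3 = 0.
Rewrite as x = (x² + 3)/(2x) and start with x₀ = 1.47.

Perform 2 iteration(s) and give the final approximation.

Equation: x² - 3 = 0
Fixed-point form: x = (x² + 3)/(2x)
x₀ = 1.47

x_1 = g(1.470000) = 1.755408
x_2 = g(1.755408) = 1.732206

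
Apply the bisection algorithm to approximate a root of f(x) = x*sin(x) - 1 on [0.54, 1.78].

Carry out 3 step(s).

f(x) = x*sin(x) - 1
Initial interval: [0.54, 1.78]

Iteration 1:
  c_1 = (0.540000 + 1.780000)/2 = 1.160000
  f(c_1) = f(1.160000) = 0.063492
  f(a) × f(c) < 0, new interval: [0.540000, 1.160000]
Iteration 2:
  c_2 = (0.540000 + 1.160000)/2 = 0.850000
  f(c_2) = f(0.850000) = -0.361412
  f(a) × f(c) ≥ 0, new interval: [0.850000, 1.160000]
Iteration 3:
  c_3 = (0.850000 + 1.160000)/2 = 1.005000
  f(c_3) = f(1.005000) = -0.151617
  f(a) × f(c) ≥ 0, new interval: [1.005000, 1.160000]

After 3 iteration(s), the approximation is c_3 = 1.005000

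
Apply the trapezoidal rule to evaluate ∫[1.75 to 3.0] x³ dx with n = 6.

f(x) = x³
a = 1.75, b = 3.0, n = 6
h = (b - a)/n = 0.208333

Trapezoidal rule: (h/2)[f(x₀) + 2f(x₁) + 2f(x₂) + ... + f(xₙ)]

x_0 = 1.7500, f(x_0) = 5.359375, coefficient = 1
x_1 = 1.9583, f(x_1) = 7.510344, coefficient = 2
x_2 = 2.1667, f(x_2) = 10.171296, coefficient = 2
x_3 = 2.3750, f(x_3) = 13.396484, coefficient = 2
x_4 = 2.5833, f(x_4) = 17.240162, coefficient = 2
x_5 = 2.7917, f(x_5) = 21.756583, coefficient = 2
x_6 = 3.0000, f(x_6) = 27.000000, coefficient = 1

I ≈ (0.208333/2) × 172.509115 = 17.969699
Exact value: 17.905273
Error: 0.064426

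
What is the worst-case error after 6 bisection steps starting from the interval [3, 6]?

Bisection error bound: |error| ≤ (b-a)/2^n
|error| ≤ (6 - 3)/2^6 = 3/2^6
|error| ≤ 0.0468750000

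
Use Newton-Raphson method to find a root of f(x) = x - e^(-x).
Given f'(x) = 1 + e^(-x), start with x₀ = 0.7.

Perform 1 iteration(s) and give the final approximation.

f(x) = x - e^(-x)
f'(x) = 1 + e^(-x)
x₀ = 0.7

Newton-Raphson formula: x_{n+1} = x_n - f(x_n)/f'(x_n)

Iteration 1:
  f(0.700000) = 0.203415
  f'(0.700000) = 1.496585
  x_1 = 0.700000 - 0.203415/1.496585 = 0.564081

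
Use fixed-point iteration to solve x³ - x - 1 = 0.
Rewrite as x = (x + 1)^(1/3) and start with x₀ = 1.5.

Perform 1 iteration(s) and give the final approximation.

Equation: x³ - x - 1 = 0
Fixed-point form: x = (x + 1)^(1/3)
x₀ = 1.5

x_1 = g(1.500000) = 1.357209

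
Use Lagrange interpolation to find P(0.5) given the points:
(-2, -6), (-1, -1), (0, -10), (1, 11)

Lagrange interpolation formula:
P(x) = Σ yᵢ × Lᵢ(x)
where Lᵢ(x) = Π_{j≠i} (x - xⱼ)/(xᵢ - xⱼ)

L_0(0.5) = (0.5 - (-1))/(-2 - (-1)) × (0.5 - 0)/(-2 - 0) × (0.5 - 1)/(-2 - 1) = 0.062500
L_1(0.5) = (0.5 - (-2))/(-1 - (-2)) × (0.5 - 0)/(-1 - 0) × (0.5 - 1)/(-1 - 1) = -0.312500
L_2(0.5) = (0.5 - (-2))/(0 - (-2)) × (0.5 - (-1))/(0 - (-1)) × (0.5 - 1)/(0 - 1) = 0.937500
L_3(0.5) = (0.5 - (-2))/(1 - (-2)) × (0.5 - (-1))/(1 - (-1)) × (0.5 - 0)/(1 - 0) = 0.312500

P(0.5) = (-6)×L_0(0.5) + (-1)×L_1(0.5) + (-10)×L_2(0.5) + 11×L_3(0.5)
P(0.5) = -6.000000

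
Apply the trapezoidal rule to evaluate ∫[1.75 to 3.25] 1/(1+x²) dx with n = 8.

f(x) = 1/(1+x²)
a = 1.75, b = 3.25, n = 8
h = (b - a)/n = 0.187500

Trapezoidal rule: (h/2)[f(x₀) + 2f(x₁) + 2f(x₂) + ... + f(xₙ)]

x_0 = 1.7500, f(x_0) = 0.246154, coefficient = 1
x_1 = 1.9375, f(x_1) = 0.210353, coefficient = 2
x_2 = 2.1250, f(x_2) = 0.181303, coefficient = 2
x_3 = 2.3125, f(x_3) = 0.157538, coefficient = 2
x_4 = 2.5000, f(x_4) = 0.137931, coefficient = 2
x_5 = 2.6875, f(x_5) = 0.121615, coefficient = 2
x_6 = 2.8750, f(x_6) = 0.107926, coefficient = 2
x_7 = 3.0625, f(x_7) = 0.096349, coefficient = 2
x_8 = 3.2500, f(x_8) = 0.086486, coefficient = 1

I ≈ (0.187500/2) × 2.358673 = 0.221126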